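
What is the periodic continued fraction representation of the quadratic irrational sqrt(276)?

Write x_i = (sqrt(276) + m_i)/d_i with (m_0, d_0) = (0, 1). a_0 = floor(sqrt(276)) = 16, since 16^2 = 256 <= 276 < 289 = 17^2.
Iterate m_{i+1} = d_i*a_i - m_i, d_{i+1} = (276 - m_{i+1}^2)/d_i, a_{i+1} = floor((a_0 + m_{i+1})/d_{i+1}):
  m_1 = 1*16 - 0 = 16, d_1 = (276 - 16^2)/1 = 20/1 = 20, a_1 = floor((16 + 16)/20) = 1.
  m_2 = 20*1 - 16 = 4, d_2 = (276 - 4^2)/20 = 260/20 = 13, a_2 = floor((16 + 4)/13) = 1.
  m_3 = 13*1 - 4 = 9, d_3 = (276 - 9^2)/13 = 195/13 = 15, a_3 = floor((16 + 9)/15) = 1.
  m_4 = 15*1 - 9 = 6, d_4 = (276 - 6^2)/15 = 240/15 = 16, a_4 = floor((16 + 6)/16) = 1.
  m_5 = 16*1 - 6 = 10, d_5 = (276 - 10^2)/16 = 176/16 = 11, a_5 = floor((16 + 10)/11) = 2.
  m_6 = 11*2 - 10 = 12, d_6 = (276 - 12^2)/11 = 132/11 = 12, a_6 = floor((16 + 12)/12) = 2.
  m_7 = 12*2 - 12 = 12, d_7 = (276 - 12^2)/12 = 132/12 = 11, a_7 = floor((16 + 12)/11) = 2.
  m_8 = 11*2 - 12 = 10, d_8 = (276 - 10^2)/11 = 176/11 = 16, a_8 = floor((16 + 10)/16) = 1.
  m_9 = 16*1 - 10 = 6, d_9 = (276 - 6^2)/16 = 240/16 = 15, a_9 = floor((16 + 6)/15) = 1.
  m_10 = 15*1 - 6 = 9, d_10 = (276 - 9^2)/15 = 195/15 = 13, a_10 = floor((16 + 9)/13) = 1.
  m_11 = 13*1 - 9 = 4, d_11 = (276 - 4^2)/13 = 260/13 = 20, a_11 = floor((16 + 4)/20) = 1.
  m_12 = 20*1 - 4 = 16, d_12 = (276 - 16^2)/20 = 20/20 = 1, a_12 = floor((16 + 16)/1) = 32.
  m_13 = 1*32 - 16 = 16, d_13 = (276 - 16^2)/1 = 20/1 = 20: (m_13, d_13) = (m_1, d_1) = (16, 20), so from here the quotients repeat a_1, ..., a_12; the period length is 12.
Hence the expansion of sqrt(276) is a_0 = 16 followed by the repeating block 1, 1, 1, 1, 2, 2, 2, 1, 1, 1, 1, 32 (period 12).

[16; (1, 1, 1, 1, 2, 2, 2, 1, 1, 1, 1, 32)]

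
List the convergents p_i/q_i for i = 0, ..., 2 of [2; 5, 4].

Using the convergent recurrence p_i = a_i*p_{i-1} + p_{i-2}, q_i = a_i*q_{i-1} + q_{i-2} with p_{-2}=0, p_{-1}=1, q_{-2}=1, q_{-1}=0:
  i=0: a_0=2, p_0 = 2*1 + 0 = 2, q_0 = 2*0 + 1 = 1.
  i=1: a_1=5, p_1 = 5*2 + 1 = 11, q_1 = 5*1 + 0 = 5.
  i=2: a_2=4, p_2 = 4*11 + 2 = 46, q_2 = 4*5 + 1 = 21.

2/1, 11/5, 46/21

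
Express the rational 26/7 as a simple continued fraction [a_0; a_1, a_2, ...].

Run the Euclidean algorithm on 26 and 7; the successive quotients are the partial quotients a_0, a_1, ... (each step inverts the fractional part left over by the previous one):
  26 = 3*7 + 5, so a_0 = 3.
  7 = 1*5 + 2, so a_1 = 1.
  5 = 2*2 + 1, so a_2 = 2.
  2 = 2*1 + 0, so a_3 = 2.
The remainder reaches 0 after 4 divisions, so the expansion has 4 partial quotients, read off in order.

[3; 1, 2, 2]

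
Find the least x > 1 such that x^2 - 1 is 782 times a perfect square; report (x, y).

(x, y) = (783, 28)

First expand sqrt(782) as a continued fraction. With x_i = (sqrt(782) + m_i)/d_i and (m_0, d_0) = (0, 1): a_0 = floor(sqrt(782)) = 27, since 27^2 = 729 <= 782 < 784 = 28^2.
Iterate m_{i+1} = d_i*a_i - m_i, d_{i+1} = (782 - m_{i+1}^2)/d_i, a_{i+1} = floor((a_0 + m_{i+1})/d_{i+1}):
  m_1 = 1*27 - 0 = 27, d_1 = (782 - 27^2)/1 = 53/1 = 53, a_1 = floor((27 + 27)/53) = 1.
  m_2 = 53*1 - 27 = 26, d_2 = (782 - 26^2)/53 = 106/53 = 2, a_2 = floor((27 + 26)/2) = 26.
  m_3 = 2*26 - 26 = 26, d_3 = (782 - 26^2)/2 = 106/2 = 53, a_3 = floor((27 + 26)/53) = 1.
  m_4 = 53*1 - 26 = 27, d_4 = (782 - 27^2)/53 = 53/53 = 1, a_4 = floor((27 + 27)/1) = 54.
  m_5 = 1*54 - 27 = 27, d_5 = (782 - 27^2)/1 = 53/1 = 53: (m_5, d_5) = (m_1, d_1) = (27, 53), so from here the quotients repeat a_1, ..., a_4; the period length is 4.
So sqrt(782) = [27; (1, 26, 1, 54)] with period length k = 4.
k is even, so the fundamental solution of x^2 - 782y^2 = 1 is (p_{k-1}, q_{k-1}) = (p_3, q_3); compute convergents through index 3.
Convergents (p_i = a_i*p_{i-1} + p_{i-2}, q_i = a_i*q_{i-1} + q_{i-2} with p_{-2}=0, p_{-1}=1, q_{-2}=1, q_{-1}=0):
  i=0: a_0=27, p_0 = 27*1 + 0 = 27, q_0 = 27*0 + 1 = 1.
  i=1: a_1=1, p_1 = 1*27 + 1 = 28, q_1 = 1*1 + 0 = 1.
  i=2: a_2=26, p_2 = 26*28 + 27 = 755, q_2 = 26*1 + 1 = 27.
  i=3: a_3=1, p_3 = 1*755 + 28 = 783, q_3 = 1*27 + 1 = 28.
Check: 783^2 - 782*28^2 = 613089 - 613088 = 1, so (x, y) = (783, 28) solves the equation, and by the theorem it is the least positive solution.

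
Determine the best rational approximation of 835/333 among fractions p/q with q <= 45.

113/45

Expand x = 835/333 as a continued fraction with the Euclidean algorithm:
  835 = 2*333 + 169, so a_0 = 2.
  333 = 1*169 + 164, so a_1 = 1.
  169 = 1*164 + 5, so a_2 = 1.
  164 = 32*5 + 4, so a_3 = 32.
  5 = 1*4 + 1, so a_4 = 1.
  4 = 4*1 + 0, so a_5 = 4.
so x = [2; 1, 1, 32, 1, 4].
Convergents (p_i = a_i*p_{i-1} + p_{i-2}, q_i = a_i*q_{i-1} + q_{i-2} with p_{-2}=0, p_{-1}=1, q_{-2}=1, q_{-1}=0), until the denominator exceeds 45:
  i=0: a_0=2, p_0 = 2*1 + 0 = 2, q_0 = 2*0 + 1 = 1.
  i=1: a_1=1, p_1 = 1*2 + 1 = 3, q_1 = 1*1 + 0 = 1.
  i=2: a_2=1, p_2 = 1*3 + 2 = 5, q_2 = 1*1 + 1 = 2.
  i=3: a_3=32, p_3 = 32*5 + 3 = 163, q_3 = 32*2 + 1 = 65.
q_3 = 65 > 45, so the last convergent with denominator <= 45 is p_2/q_2 = 5/2.
The closest fraction with denominator <= 45 is either p_2/q_2 or the intermediate fraction (k*p_2 + p_1)/(k*q_2 + q_1) with the largest k >= 1 whose denominator stays <= 45; these approach x as k grows, and every other convergent or intermediate fraction in range is farther away.
Largest k: floor((45 - q_1)/q_2) = floor((45 - 1)/2) = 22.
That gives (22*5 + 3)/(22*2 + 1) = 113/45.
Compare the errors: |x - 5/2| = |835*2 - 5*333|/(333*2) = 5/666, and |x - 113/45| = |835*45 - 113*333|/(333*45) = 54/14985.
Cross-multiplying, 54*666 = 35964 < 74925 = 5*14985, so 54/14985 is smaller: the intermediate fraction 113/45 is closer to x than 5/2.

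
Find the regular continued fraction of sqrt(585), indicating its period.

Write x_i = (sqrt(585) + m_i)/d_i with (m_0, d_0) = (0, 1). a_0 = floor(sqrt(585)) = 24, since 24^2 = 576 <= 585 < 625 = 25^2.
Iterate m_{i+1} = d_i*a_i - m_i, d_{i+1} = (585 - m_{i+1}^2)/d_i, a_{i+1} = floor((a_0 + m_{i+1})/d_{i+1}):
  m_1 = 1*24 - 0 = 24, d_1 = (585 - 24^2)/1 = 9/1 = 9, a_1 = floor((24 + 24)/9) = 5.
  m_2 = 9*5 - 24 = 21, d_2 = (585 - 21^2)/9 = 144/9 = 16, a_2 = floor((24 + 21)/16) = 2.
  m_3 = 16*2 - 21 = 11, d_3 = (585 - 11^2)/16 = 464/16 = 29, a_3 = floor((24 + 11)/29) = 1.
  m_4 = 29*1 - 11 = 18, d_4 = (585 - 18^2)/29 = 261/29 = 9, a_4 = floor((24 + 18)/9) = 4.
  m_5 = 9*4 - 18 = 18, d_5 = (585 - 18^2)/9 = 261/9 = 29, a_5 = floor((24 + 18)/29) = 1.
  m_6 = 29*1 - 18 = 11, d_6 = (585 - 11^2)/29 = 464/29 = 16, a_6 = floor((24 + 11)/16) = 2.
  m_7 = 16*2 - 11 = 21, d_7 = (585 - 21^2)/16 = 144/16 = 9, a_7 = floor((24 + 21)/9) = 5.
  m_8 = 9*5 - 21 = 24, d_8 = (585 - 24^2)/9 = 9/9 = 1, a_8 = floor((24 + 24)/1) = 48.
  m_9 = 1*48 - 24 = 24, d_9 = (585 - 24^2)/1 = 9/1 = 9: (m_9, d_9) = (m_1, d_1) = (24, 9), so from here the quotients repeat a_1, ..., a_8; the period length is 8.
Hence the expansion of sqrt(585) is a_0 = 24 followed by the repeating block 5, 2, 1, 4, 1, 2, 5, 48 (period 8).

[24; (5, 2, 1, 4, 1, 2, 5, 48)]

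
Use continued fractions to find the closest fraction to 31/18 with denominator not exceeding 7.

Expand x = 31/18 as a continued fraction with the Euclidean algorithm:
  31 = 1*18 + 13, so a_0 = 1.
  18 = 1*13 + 5, so a_1 = 1.
  13 = 2*5 + 3, so a_2 = 2.
  5 = 1*3 + 2, so a_3 = 1.
  3 = 1*2 + 1, so a_4 = 1.
  2 = 2*1 + 0, so a_5 = 2.
so x = [1; 1, 2, 1, 1, 2].
Convergents (p_i = a_i*p_{i-1} + p_{i-2}, q_i = a_i*q_{i-1} + q_{i-2} with p_{-2}=0, p_{-1}=1, q_{-2}=1, q_{-1}=0), until the denominator exceeds 7:
  i=0: a_0=1, p_0 = 1*1 + 0 = 1, q_0 = 1*0 + 1 = 1.
  i=1: a_1=1, p_1 = 1*1 + 1 = 2, q_1 = 1*1 + 0 = 1.
  i=2: a_2=2, p_2 = 2*2 + 1 = 5, q_2 = 2*1 + 1 = 3.
  i=3: a_3=1, p_3 = 1*5 + 2 = 7, q_3 = 1*3 + 1 = 4.
  i=4: a_4=1, p_4 = 1*7 + 5 = 12, q_4 = 1*4 + 3 = 7.
  i=5: a_5=2, p_5 = 2*12 + 7 = 31, q_5 = 2*7 + 4 = 18.
q_5 = 18 > 7, so the last convergent with denominator <= 7 is p_4/q_4 = 12/7.
The closest fraction with denominator <= 7 is either p_4/q_4 or the intermediate fraction (k*p_4 + p_3)/(k*q_4 + q_3) with the largest k >= 1 whose denominator stays <= 7; these approach x as k grows, and every other convergent or intermediate fraction in range is farther away.
Largest k: floor((7 - q_3)/q_4) = floor((7 - 4)/7) = 0.
Since k = 0, no intermediate fraction beyond p_4/q_4 has denominator <= 7, so the convergent 12/7 is the closest (its error is |31*7 - 12*18|/(18*7) = 1/126).

12/7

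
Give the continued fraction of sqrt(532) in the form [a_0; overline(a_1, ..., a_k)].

[23; overline(15, 2, 1, 4, 2, 4, 1, 2, 15, 46)]

Write x_i = (sqrt(532) + m_i)/d_i with (m_0, d_0) = (0, 1). a_0 = floor(sqrt(532)) = 23, since 23^2 = 529 <= 532 < 576 = 24^2.
Iterate m_{i+1} = d_i*a_i - m_i, d_{i+1} = (532 - m_{i+1}^2)/d_i, a_{i+1} = floor((a_0 + m_{i+1})/d_{i+1}):
  m_1 = 1*23 - 0 = 23, d_1 = (532 - 23^2)/1 = 3/1 = 3, a_1 = floor((23 + 23)/3) = 15.
  m_2 = 3*15 - 23 = 22, d_2 = (532 - 22^2)/3 = 48/3 = 16, a_2 = floor((23 + 22)/16) = 2.
  m_3 = 16*2 - 22 = 10, d_3 = (532 - 10^2)/16 = 432/16 = 27, a_3 = floor((23 + 10)/27) = 1.
  m_4 = 27*1 - 10 = 17, d_4 = (532 - 17^2)/27 = 243/27 = 9, a_4 = floor((23 + 17)/9) = 4.
  m_5 = 9*4 - 17 = 19, d_5 = (532 - 19^2)/9 = 171/9 = 19, a_5 = floor((23 + 19)/19) = 2.
  m_6 = 19*2 - 19 = 19, d_6 = (532 - 19^2)/19 = 171/19 = 9, a_6 = floor((23 + 19)/9) = 4.
  m_7 = 9*4 - 19 = 17, d_7 = (532 - 17^2)/9 = 243/9 = 27, a_7 = floor((23 + 17)/27) = 1.
  m_8 = 27*1 - 17 = 10, d_8 = (532 - 10^2)/27 = 432/27 = 16, a_8 = floor((23 + 10)/16) = 2.
  m_9 = 16*2 - 10 = 22, d_9 = (532 - 22^2)/16 = 48/16 = 3, a_9 = floor((23 + 22)/3) = 15.
  m_10 = 3*15 - 22 = 23, d_10 = (532 - 23^2)/3 = 3/3 = 1, a_10 = floor((23 + 23)/1) = 46.
  m_11 = 1*46 - 23 = 23, d_11 = (532 - 23^2)/1 = 3/1 = 3: (m_11, d_11) = (m_1, d_1) = (23, 3), so from here the quotients repeat a_1, ..., a_10; the period length is 10.
Hence the expansion of sqrt(532) is a_0 = 23 followed by the repeating block 15, 2, 1, 4, 2, 4, 1, 2, 15, 46 (period 10).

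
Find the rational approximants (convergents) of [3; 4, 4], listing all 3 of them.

Using the convergent recurrence p_i = a_i*p_{i-1} + p_{i-2}, q_i = a_i*q_{i-1} + q_{i-2} with p_{-2}=0, p_{-1}=1, q_{-2}=1, q_{-1}=0:
  i=0: a_0=3, p_0 = 3*1 + 0 = 3, q_0 = 3*0 + 1 = 1.
  i=1: a_1=4, p_1 = 4*3 + 1 = 13, q_1 = 4*1 + 0 = 4.
  i=2: a_2=4, p_2 = 4*13 + 3 = 55, q_2 = 4*4 + 1 = 17.

3/1, 13/4, 55/17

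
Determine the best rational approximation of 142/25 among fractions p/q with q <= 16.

Expand x = 142/25 as a continued fraction with the Euclidean algorithm:
  142 = 5*25 + 17, so a_0 = 5.
  25 = 1*17 + 8, so a_1 = 1.
  17 = 2*8 + 1, so a_2 = 2.
  8 = 8*1 + 0, so a_3 = 8.
so x = [5; 1, 2, 8].
Convergents (p_i = a_i*p_{i-1} + p_{i-2}, q_i = a_i*q_{i-1} + q_{i-2} with p_{-2}=0, p_{-1}=1, q_{-2}=1, q_{-1}=0), until the denominator exceeds 16:
  i=0: a_0=5, p_0 = 5*1 + 0 = 5, q_0 = 5*0 + 1 = 1.
  i=1: a_1=1, p_1 = 1*5 + 1 = 6, q_1 = 1*1 + 0 = 1.
  i=2: a_2=2, p_2 = 2*6 + 5 = 17, q_2 = 2*1 + 1 = 3.
  i=3: a_3=8, p_3 = 8*17 + 6 = 142, q_3 = 8*3 + 1 = 25.
q_3 = 25 > 16, so the last convergent with denominator <= 16 is p_2/q_2 = 17/3.
The closest fraction with denominator <= 16 is either p_2/q_2 or the intermediate fraction (k*p_2 + p_1)/(k*q_2 + q_1) with the largest k >= 1 whose denominator stays <= 16; these approach x as k grows, and every other convergent or intermediate fraction in range is farther away.
Largest k: floor((16 - q_1)/q_2) = floor((16 - 1)/3) = 5.
That gives (5*17 + 6)/(5*3 + 1) = 91/16.
Compare the errors: |x - 17/3| = |142*3 - 17*25|/(25*3) = 1/75, and |x - 91/16| = |142*16 - 91*25|/(25*16) = 3/400.
Cross-multiplying, 3*75 = 225 < 400 = 1*400, so 3/400 is smaller: the intermediate fraction 91/16 is closer to x than 17/3.

91/16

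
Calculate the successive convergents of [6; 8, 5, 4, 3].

6/1, 49/8, 251/41, 1053/172, 3410/557

Using the convergent recurrence p_i = a_i*p_{i-1} + p_{i-2}, q_i = a_i*q_{i-1} + q_{i-2} with p_{-2}=0, p_{-1}=1, q_{-2}=1, q_{-1}=0:
  i=0: a_0=6, p_0 = 6*1 + 0 = 6, q_0 = 6*0 + 1 = 1.
  i=1: a_1=8, p_1 = 8*6 + 1 = 49, q_1 = 8*1 + 0 = 8.
  i=2: a_2=5, p_2 = 5*49 + 6 = 251, q_2 = 5*8 + 1 = 41.
  i=3: a_3=4, p_3 = 4*251 + 49 = 1053, q_3 = 4*41 + 8 = 172.
  i=4: a_4=3, p_4 = 3*1053 + 251 = 3410, q_4 = 3*172 + 41 = 557.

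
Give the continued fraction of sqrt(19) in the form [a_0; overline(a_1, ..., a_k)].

Write x_i = (sqrt(19) + m_i)/d_i with (m_0, d_0) = (0, 1). a_0 = floor(sqrt(19)) = 4, since 4^2 = 16 <= 19 < 25 = 5^2.
Iterate m_{i+1} = d_i*a_i - m_i, d_{i+1} = (19 - m_{i+1}^2)/d_i, a_{i+1} = floor((a_0 + m_{i+1})/d_{i+1}):
  m_1 = 1*4 - 0 = 4, d_1 = (19 - 4^2)/1 = 3/1 = 3, a_1 = floor((4 + 4)/3) = 2.
  m_2 = 3*2 - 4 = 2, d_2 = (19 - 2^2)/3 = 15/3 = 5, a_2 = floor((4 + 2)/5) = 1.
  m_3 = 5*1 - 2 = 3, d_3 = (19 - 3^2)/5 = 10/5 = 2, a_3 = floor((4 + 3)/2) = 3.
  m_4 = 2*3 - 3 = 3, d_4 = (19 - 3^2)/2 = 10/2 = 5, a_4 = floor((4 + 3)/5) = 1.
  m_5 = 5*1 - 3 = 2, d_5 = (19 - 2^2)/5 = 15/5 = 3, a_5 = floor((4 + 2)/3) = 2.
  m_6 = 3*2 - 2 = 4, d_6 = (19 - 4^2)/3 = 3/3 = 1, a_6 = floor((4 + 4)/1) = 8.
  m_7 = 1*8 - 4 = 4, d_7 = (19 - 4^2)/1 = 3/1 = 3: (m_7, d_7) = (m_1, d_1) = (4, 3), so from here the quotients repeat a_1, ..., a_6; the period length is 6.
Hence the expansion of sqrt(19) is a_0 = 4 followed by the repeating block 2, 1, 3, 1, 2, 8 (period 6).

[4; overline(2, 1, 3, 1, 2, 8)]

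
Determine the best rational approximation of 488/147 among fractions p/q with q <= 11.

10/3

Expand x = 488/147 as a continued fraction with the Euclidean algorithm:
  488 = 3*147 + 47, so a_0 = 3.
  147 = 3*47 + 6, so a_1 = 3.
  47 = 7*6 + 5, so a_2 = 7.
  6 = 1*5 + 1, so a_3 = 1.
  5 = 5*1 + 0, so a_4 = 5.
so x = [3; 3, 7, 1, 5].
Convergents (p_i = a_i*p_{i-1} + p_{i-2}, q_i = a_i*q_{i-1} + q_{i-2} with p_{-2}=0, p_{-1}=1, q_{-2}=1, q_{-1}=0), until the denominator exceeds 11:
  i=0: a_0=3, p_0 = 3*1 + 0 = 3, q_0 = 3*0 + 1 = 1.
  i=1: a_1=3, p_1 = 3*3 + 1 = 10, q_1 = 3*1 + 0 = 3.
  i=2: a_2=7, p_2 = 7*10 + 3 = 73, q_2 = 7*3 + 1 = 22.
q_2 = 22 > 11, so the last convergent with denominator <= 11 is p_1/q_1 = 10/3.
The closest fraction with denominator <= 11 is either p_1/q_1 or the intermediate fraction (k*p_1 + p_0)/(k*q_1 + q_0) with the largest k >= 1 whose denominator stays <= 11; these approach x as k grows, and every other convergent or intermediate fraction in range is farther away.
Largest k: floor((11 - q_0)/q_1) = floor((11 - 1)/3) = 3.
That gives (3*10 + 3)/(3*3 + 1) = 33/10.
Compare the errors: |x - 10/3| = |488*3 - 10*147|/(147*3) = 6/441, and |x - 33/10| = |488*10 - 33*147|/(147*10) = 29/1470.
Cross-multiplying, 6*1470 = 8820 < 12789 = 29*441, so 6/441 is smaller: the convergent 10/3 is closer to x than 33/10.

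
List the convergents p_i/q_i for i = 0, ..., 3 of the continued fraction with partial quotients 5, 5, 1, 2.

5/1, 26/5, 31/6, 88/17

Using the convergent recurrence p_i = a_i*p_{i-1} + p_{i-2}, q_i = a_i*q_{i-1} + q_{i-2} with p_{-2}=0, p_{-1}=1, q_{-2}=1, q_{-1}=0:
  i=0: a_0=5, p_0 = 5*1 + 0 = 5, q_0 = 5*0 + 1 = 1.
  i=1: a_1=5, p_1 = 5*5 + 1 = 26, q_1 = 5*1 + 0 = 5.
  i=2: a_2=1, p_2 = 1*26 + 5 = 31, q_2 = 1*5 + 1 = 6.
  i=3: a_3=2, p_3 = 2*31 + 26 = 88, q_3 = 2*6 + 5 = 17.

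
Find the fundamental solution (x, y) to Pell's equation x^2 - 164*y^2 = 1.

(x, y) = (2049, 160)

First expand sqrt(164) as a continued fraction. With x_i = (sqrt(164) + m_i)/d_i and (m_0, d_0) = (0, 1): a_0 = floor(sqrt(164)) = 12, since 12^2 = 144 <= 164 < 169 = 13^2.
Iterate m_{i+1} = d_i*a_i - m_i, d_{i+1} = (164 - m_{i+1}^2)/d_i, a_{i+1} = floor((a_0 + m_{i+1})/d_{i+1}):
  m_1 = 1*12 - 0 = 12, d_1 = (164 - 12^2)/1 = 20/1 = 20, a_1 = floor((12 + 12)/20) = 1.
  m_2 = 20*1 - 12 = 8, d_2 = (164 - 8^2)/20 = 100/20 = 5, a_2 = floor((12 + 8)/5) = 4.
  m_3 = 5*4 - 8 = 12, d_3 = (164 - 12^2)/5 = 20/5 = 4, a_3 = floor((12 + 12)/4) = 6.
  m_4 = 4*6 - 12 = 12, d_4 = (164 - 12^2)/4 = 20/4 = 5, a_4 = floor((12 + 12)/5) = 4.
  m_5 = 5*4 - 12 = 8, d_5 = (164 - 8^2)/5 = 100/5 = 20, a_5 = floor((12 + 8)/20) = 1.
  m_6 = 20*1 - 8 = 12, d_6 = (164 - 12^2)/20 = 20/20 = 1, a_6 = floor((12 + 12)/1) = 24.
  m_7 = 1*24 - 12 = 12, d_7 = (164 - 12^2)/1 = 20/1 = 20: (m_7, d_7) = (m_1, d_1) = (12, 20), so from here the quotients repeat a_1, ..., a_6; the period length is 6.
So sqrt(164) = [12; (1, 4, 6, 4, 1, 24)] with period length k = 6.
k is even, so the fundamental solution of x^2 - 164y^2 = 1 is (p_{k-1}, q_{k-1}) = (p_5, q_5); compute convergents through index 5.
Convergents (p_i = a_i*p_{i-1} + p_{i-2}, q_i = a_i*q_{i-1} + q_{i-2} with p_{-2}=0, p_{-1}=1, q_{-2}=1, q_{-1}=0):
  i=0: a_0=12, p_0 = 12*1 + 0 = 12, q_0 = 12*0 + 1 = 1.
  i=1: a_1=1, p_1 = 1*12 + 1 = 13, q_1 = 1*1 + 0 = 1.
  i=2: a_2=4, p_2 = 4*13 + 12 = 64, q_2 = 4*1 + 1 = 5.
  i=3: a_3=6, p_3 = 6*64 + 13 = 397, q_3 = 6*5 + 1 = 31.
  i=4: a_4=4, p_4 = 4*397 + 64 = 1652, q_4 = 4*31 + 5 = 129.
  i=5: a_5=1, p_5 = 1*1652 + 397 = 2049, q_5 = 1*129 + 31 = 160.
Check: 2049^2 - 164*160^2 = 4198401 - 4198400 = 1, so (x, y) = (2049, 160) solves the equation, and by the theorem it is the least positive solution.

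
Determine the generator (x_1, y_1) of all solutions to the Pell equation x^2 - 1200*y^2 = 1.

First expand sqrt(1200) as a continued fraction. With x_i = (sqrt(1200) + m_i)/d_i and (m_0, d_0) = (0, 1): a_0 = floor(sqrt(1200)) = 34, since 34^2 = 1156 <= 1200 < 1225 = 35^2.
Iterate m_{i+1} = d_i*a_i - m_i, d_{i+1} = (1200 - m_{i+1}^2)/d_i, a_{i+1} = floor((a_0 + m_{i+1})/d_{i+1}):
  m_1 = 1*34 - 0 = 34, d_1 = (1200 - 34^2)/1 = 44/1 = 44, a_1 = floor((34 + 34)/44) = 1.
  m_2 = 44*1 - 34 = 10, d_2 = (1200 - 10^2)/44 = 1100/44 = 25, a_2 = floor((34 + 10)/25) = 1.
  m_3 = 25*1 - 10 = 15, d_3 = (1200 - 15^2)/25 = 975/25 = 39, a_3 = floor((34 + 15)/39) = 1.
  m_4 = 39*1 - 15 = 24, d_4 = (1200 - 24^2)/39 = 624/39 = 16, a_4 = floor((34 + 24)/16) = 3.
  m_5 = 16*3 - 24 = 24, d_5 = (1200 - 24^2)/16 = 624/16 = 39, a_5 = floor((34 + 24)/39) = 1.
  m_6 = 39*1 - 24 = 15, d_6 = (1200 - 15^2)/39 = 975/39 = 25, a_6 = floor((34 + 15)/25) = 1.
  m_7 = 25*1 - 15 = 10, d_7 = (1200 - 10^2)/25 = 1100/25 = 44, a_7 = floor((34 + 10)/44) = 1.
  m_8 = 44*1 - 10 = 34, d_8 = (1200 - 34^2)/44 = 44/44 = 1, a_8 = floor((34 + 34)/1) = 68.
  m_9 = 1*68 - 34 = 34, d_9 = (1200 - 34^2)/1 = 44/1 = 44: (m_9, d_9) = (m_1, d_1) = (34, 44), so from here the quotients repeat a_1, ..., a_8; the period length is 8.
So sqrt(1200) = [34; (1, 1, 1, 3, 1, 1, 1, 68)] with period length k = 8.
k is even, so the fundamental solution of x^2 - 1200y^2 = 1 is (p_{k-1}, q_{k-1}) = (p_7, q_7); compute convergents through index 7.
Convergents (p_i = a_i*p_{i-1} + p_{i-2}, q_i = a_i*q_{i-1} + q_{i-2} with p_{-2}=0, p_{-1}=1, q_{-2}=1, q_{-1}=0):
  i=0: a_0=34, p_0 = 34*1 + 0 = 34, q_0 = 34*0 + 1 = 1.
  i=1: a_1=1, p_1 = 1*34 + 1 = 35, q_1 = 1*1 + 0 = 1.
  i=2: a_2=1, p_2 = 1*35 + 34 = 69, q_2 = 1*1 + 1 = 2.
  i=3: a_3=1, p_3 = 1*69 + 35 = 104, q_3 = 1*2 + 1 = 3.
  i=4: a_4=3, p_4 = 3*104 + 69 = 381, q_4 = 3*3 + 2 = 11.
  i=5: a_5=1, p_5 = 1*381 + 104 = 485, q_5 = 1*11 + 3 = 14.
  i=6: a_6=1, p_6 = 1*485 + 381 = 866, q_6 = 1*14 + 11 = 25.
  i=7: a_7=1, p_7 = 1*866 + 485 = 1351, q_7 = 1*25 + 14 = 39.
Check: 1351^2 - 1200*39^2 = 1825201 - 1825200 = 1, so (x, y) = (1351, 39) solves the equation, and by the theorem it is the least positive solution.

(x, y) = (1351, 39)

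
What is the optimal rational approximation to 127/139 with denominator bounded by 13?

Expand x = 127/139 as a continued fraction with the Euclidean algorithm:
  127 = 0*139 + 127, so a_0 = 0.
  139 = 1*127 + 12, so a_1 = 1.
  127 = 10*12 + 7, so a_2 = 10.
  12 = 1*7 + 5, so a_3 = 1.
  7 = 1*5 + 2, so a_4 = 1.
  5 = 2*2 + 1, so a_5 = 2.
  2 = 2*1 + 0, so a_6 = 2.
so x = [0; 1, 10, 1, 1, 2, 2].
Convergents (p_i = a_i*p_{i-1} + p_{i-2}, q_i = a_i*q_{i-1} + q_{i-2} with p_{-2}=0, p_{-1}=1, q_{-2}=1, q_{-1}=0), until the denominator exceeds 13:
  i=0: a_0=0, p_0 = 0*1 + 0 = 0, q_0 = 0*0 + 1 = 1.
  i=1: a_1=1, p_1 = 1*0 + 1 = 1, q_1 = 1*1 + 0 = 1.
  i=2: a_2=10, p_2 = 10*1 + 0 = 10, q_2 = 10*1 + 1 = 11.
  i=3: a_3=1, p_3 = 1*10 + 1 = 11, q_3 = 1*11 + 1 = 12.
  i=4: a_4=1, p_4 = 1*11 + 10 = 21, q_4 = 1*12 + 11 = 23.
q_4 = 23 > 13, so the last convergent with denominator <= 13 is p_3/q_3 = 11/12.
The closest fraction with denominator <= 13 is either p_3/q_3 or the intermediate fraction (k*p_3 + p_2)/(k*q_3 + q_2) with the largest k >= 1 whose denominator stays <= 13; these approach x as k grows, and every other convergent or intermediate fraction in range is farther away.
Largest k: floor((13 - q_2)/q_3) = floor((13 - 11)/12) = 0.
Since k = 0, no intermediate fraction beyond p_3/q_3 has denominator <= 13, so the convergent 11/12 is the closest (its error is |127*12 - 11*139|/(139*12) = 5/1668).

11/12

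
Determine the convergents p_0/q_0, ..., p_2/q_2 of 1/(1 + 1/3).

Using the convergent recurrence p_i = a_i*p_{i-1} + p_{i-2}, q_i = a_i*q_{i-1} + q_{i-2} with p_{-2}=0, p_{-1}=1, q_{-2}=1, q_{-1}=0:
  i=0: a_0=0, p_0 = 0*1 + 0 = 0, q_0 = 0*0 + 1 = 1.
  i=1: a_1=1, p_1 = 1*0 + 1 = 1, q_1 = 1*1 + 0 = 1.
  i=2: a_2=3, p_2 = 3*1 + 0 = 3, q_2 = 3*1 + 1 = 4.

0/1, 1/1, 3/4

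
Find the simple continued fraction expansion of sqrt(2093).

[45; (1, 2, 1, 90)]

Write x_i = (sqrt(2093) + m_i)/d_i with (m_0, d_0) = (0, 1). a_0 = floor(sqrt(2093)) = 45, since 45^2 = 2025 <= 2093 < 2116 = 46^2.
Iterate m_{i+1} = d_i*a_i - m_i, d_{i+1} = (2093 - m_{i+1}^2)/d_i, a_{i+1} = floor((a_0 + m_{i+1})/d_{i+1}):
  m_1 = 1*45 - 0 = 45, d_1 = (2093 - 45^2)/1 = 68/1 = 68, a_1 = floor((45 + 45)/68) = 1.
  m_2 = 68*1 - 45 = 23, d_2 = (2093 - 23^2)/68 = 1564/68 = 23, a_2 = floor((45 + 23)/23) = 2.
  m_3 = 23*2 - 23 = 23, d_3 = (2093 - 23^2)/23 = 1564/23 = 68, a_3 = floor((45 + 23)/68) = 1.
  m_4 = 68*1 - 23 = 45, d_4 = (2093 - 45^2)/68 = 68/68 = 1, a_4 = floor((45 + 45)/1) = 90.
  m_5 = 1*90 - 45 = 45, d_5 = (2093 - 45^2)/1 = 68/1 = 68: (m_5, d_5) = (m_1, d_1) = (45, 68), so from here the quotients repeat a_1, ..., a_4; the period length is 4.
Hence the expansion of sqrt(2093) is a_0 = 45 followed by the repeating block 1, 2, 1, 90 (period 4).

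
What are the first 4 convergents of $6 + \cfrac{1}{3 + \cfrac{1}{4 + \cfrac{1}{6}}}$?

6/1, 19/3, 82/13, 511/81

Using the convergent recurrence p_i = a_i*p_{i-1} + p_{i-2}, q_i = a_i*q_{i-1} + q_{i-2} with p_{-2}=0, p_{-1}=1, q_{-2}=1, q_{-1}=0:
  i=0: a_0=6, p_0 = 6*1 + 0 = 6, q_0 = 6*0 + 1 = 1.
  i=1: a_1=3, p_1 = 3*6 + 1 = 19, q_1 = 3*1 + 0 = 3.
  i=2: a_2=4, p_2 = 4*19 + 6 = 82, q_2 = 4*3 + 1 = 13.
  i=3: a_3=6, p_3 = 6*82 + 19 = 511, q_3 = 6*13 + 3 = 81.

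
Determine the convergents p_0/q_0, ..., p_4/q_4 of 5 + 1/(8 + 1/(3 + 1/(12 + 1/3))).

5/1, 41/8, 128/25, 1577/308, 4859/949

Using the convergent recurrence p_i = a_i*p_{i-1} + p_{i-2}, q_i = a_i*q_{i-1} + q_{i-2} with p_{-2}=0, p_{-1}=1, q_{-2}=1, q_{-1}=0:
  i=0: a_0=5, p_0 = 5*1 + 0 = 5, q_0 = 5*0 + 1 = 1.
  i=1: a_1=8, p_1 = 8*5 + 1 = 41, q_1 = 8*1 + 0 = 8.
  i=2: a_2=3, p_2 = 3*41 + 5 = 128, q_2 = 3*8 + 1 = 25.
  i=3: a_3=12, p_3 = 12*128 + 41 = 1577, q_3 = 12*25 + 8 = 308.
  i=4: a_4=3, p_4 = 3*1577 + 128 = 4859, q_4 = 3*308 + 25 = 949.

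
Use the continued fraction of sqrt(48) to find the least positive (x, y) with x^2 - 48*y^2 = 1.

First expand sqrt(48) as a continued fraction. With x_i = (sqrt(48) + m_i)/d_i and (m_0, d_0) = (0, 1): a_0 = floor(sqrt(48)) = 6, since 6^2 = 36 <= 48 < 49 = 7^2.
Iterate m_{i+1} = d_i*a_i - m_i, d_{i+1} = (48 - m_{i+1}^2)/d_i, a_{i+1} = floor((a_0 + m_{i+1})/d_{i+1}):
  m_1 = 1*6 - 0 = 6, d_1 = (48 - 6^2)/1 = 12/1 = 12, a_1 = floor((6 + 6)/12) = 1.
  m_2 = 12*1 - 6 = 6, d_2 = (48 - 6^2)/12 = 12/12 = 1, a_2 = floor((6 + 6)/1) = 12.
  m_3 = 1*12 - 6 = 6, d_3 = (48 - 6^2)/1 = 12/1 = 12: (m_3, d_3) = (m_1, d_1) = (6, 12), so from here the quotients repeat a_1, a_2; the period length is 2.
So sqrt(48) = [6; (1, 12)] with period length k = 2.
k is even, so the fundamental solution of x^2 - 48y^2 = 1 is (p_{k-1}, q_{k-1}) = (p_1, q_1); compute convergents through index 1.
Convergents (p_i = a_i*p_{i-1} + p_{i-2}, q_i = a_i*q_{i-1} + q_{i-2} with p_{-2}=0, p_{-1}=1, q_{-2}=1, q_{-1}=0):
  i=0: a_0=6, p_0 = 6*1 + 0 = 6, q_0 = 6*0 + 1 = 1.
  i=1: a_1=1, p_1 = 1*6 + 1 = 7, q_1 = 1*1 + 0 = 1.
Check: 7^2 - 48*1^2 = 49 - 48 = 1, so (x, y) = (7, 1) solves the equation, and by the theorem it is the least positive solution.

(x, y) = (7, 1)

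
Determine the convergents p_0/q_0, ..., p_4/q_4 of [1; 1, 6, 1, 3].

Using the convergent recurrence p_i = a_i*p_{i-1} + p_{i-2}, q_i = a_i*q_{i-1} + q_{i-2} with p_{-2}=0, p_{-1}=1, q_{-2}=1, q_{-1}=0:
  i=0: a_0=1, p_0 = 1*1 + 0 = 1, q_0 = 1*0 + 1 = 1.
  i=1: a_1=1, p_1 = 1*1 + 1 = 2, q_1 = 1*1 + 0 = 1.
  i=2: a_2=6, p_2 = 6*2 + 1 = 13, q_2 = 6*1 + 1 = 7.
  i=3: a_3=1, p_3 = 1*13 + 2 = 15, q_3 = 1*7 + 1 = 8.
  i=4: a_4=3, p_4 = 3*15 + 13 = 58, q_4 = 3*8 + 7 = 31.

1/1, 2/1, 13/7, 15/8, 58/31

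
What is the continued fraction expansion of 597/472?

Run the Euclidean algorithm on 597 and 472; the successive quotients are the partial quotients a_0, a_1, ... (each step inverts the fractional part left over by the previous one):
  597 = 1*472 + 125, so a_0 = 1.
  472 = 3*125 + 97, so a_1 = 3.
  125 = 1*97 + 28, so a_2 = 1.
  97 = 3*28 + 13, so a_3 = 3.
  28 = 2*13 + 2, so a_4 = 2.
  13 = 6*2 + 1, so a_5 = 6.
  2 = 2*1 + 0, so a_6 = 2.
The remainder reaches 0 after 7 divisions, so the expansion has 7 partial quotients, read off in order.

[1; 3, 1, 3, 2, 6, 2]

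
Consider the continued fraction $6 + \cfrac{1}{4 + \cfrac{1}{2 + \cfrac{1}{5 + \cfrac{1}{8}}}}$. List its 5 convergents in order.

Using the convergent recurrence p_i = a_i*p_{i-1} + p_{i-2}, q_i = a_i*q_{i-1} + q_{i-2} with p_{-2}=0, p_{-1}=1, q_{-2}=1, q_{-1}=0:
  i=0: a_0=6, p_0 = 6*1 + 0 = 6, q_0 = 6*0 + 1 = 1.
  i=1: a_1=4, p_1 = 4*6 + 1 = 25, q_1 = 4*1 + 0 = 4.
  i=2: a_2=2, p_2 = 2*25 + 6 = 56, q_2 = 2*4 + 1 = 9.
  i=3: a_3=5, p_3 = 5*56 + 25 = 305, q_3 = 5*9 + 4 = 49.
  i=4: a_4=8, p_4 = 8*305 + 56 = 2496, q_4 = 8*49 + 9 = 401.

6/1, 25/4, 56/9, 305/49, 2496/401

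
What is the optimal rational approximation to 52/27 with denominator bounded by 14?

Expand x = 52/27 as a continued fraction with the Euclidean algorithm:
  52 = 1*27 + 25, so a_0 = 1.
  27 = 1*25 + 2, so a_1 = 1.
  25 = 12*2 + 1, so a_2 = 12.
  2 = 2*1 + 0, so a_3 = 2.
so x = [1; 1, 12, 2].
Convergents (p_i = a_i*p_{i-1} + p_{i-2}, q_i = a_i*q_{i-1} + q_{i-2} with p_{-2}=0, p_{-1}=1, q_{-2}=1, q_{-1}=0), until the denominator exceeds 14:
  i=0: a_0=1, p_0 = 1*1 + 0 = 1, q_0 = 1*0 + 1 = 1.
  i=1: a_1=1, p_1 = 1*1 + 1 = 2, q_1 = 1*1 + 0 = 1.
  i=2: a_2=12, p_2 = 12*2 + 1 = 25, q_2 = 12*1 + 1 = 13.
  i=3: a_3=2, p_3 = 2*25 + 2 = 52, q_3 = 2*13 + 1 = 27.
q_3 = 27 > 14, so the last convergent with denominator <= 14 is p_2/q_2 = 25/13.
The closest fraction with denominator <= 14 is either p_2/q_2 or the intermediate fraction (k*p_2 + p_1)/(k*q_2 + q_1) with the largest k >= 1 whose denominator stays <= 14; these approach x as k grows, and every other convergent or intermediate fraction in range is farther away.
Largest k: floor((14 - q_1)/q_2) = floor((14 - 1)/13) = 1.
That gives (1*25 + 2)/(1*13 + 1) = 27/14.
Compare the errors: |x - 25/13| = |52*13 - 25*27|/(27*13) = 1/351, and |x - 27/14| = |52*14 - 27*27|/(27*14) = 1/378.
Cross-multiplying, 1*351 = 351 < 378 = 1*378, so 1/378 is smaller: the intermediate fraction 27/14 is closer to x than 25/13.

27/14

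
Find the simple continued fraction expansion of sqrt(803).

Write x_i = (sqrt(803) + m_i)/d_i with (m_0, d_0) = (0, 1). a_0 = floor(sqrt(803)) = 28, since 28^2 = 784 <= 803 < 841 = 29^2.
Iterate m_{i+1} = d_i*a_i - m_i, d_{i+1} = (803 - m_{i+1}^2)/d_i, a_{i+1} = floor((a_0 + m_{i+1})/d_{i+1}):
  m_1 = 1*28 - 0 = 28, d_1 = (803 - 28^2)/1 = 19/1 = 19, a_1 = floor((28 + 28)/19) = 2.
  m_2 = 19*2 - 28 = 10, d_2 = (803 - 10^2)/19 = 703/19 = 37, a_2 = floor((28 + 10)/37) = 1.
  m_3 = 37*1 - 10 = 27, d_3 = (803 - 27^2)/37 = 74/37 = 2, a_3 = floor((28 + 27)/2) = 27.
  m_4 = 2*27 - 27 = 27, d_4 = (803 - 27^2)/2 = 74/2 = 37, a_4 = floor((28 + 27)/37) = 1.
  m_5 = 37*1 - 27 = 10, d_5 = (803 - 10^2)/37 = 703/37 = 19, a_5 = floor((28 + 10)/19) = 2.
  m_6 = 19*2 - 10 = 28, d_6 = (803 - 28^2)/19 = 19/19 = 1, a_6 = floor((28 + 28)/1) = 56.
  m_7 = 1*56 - 28 = 28, d_7 = (803 - 28^2)/1 = 19/1 = 19: (m_7, d_7) = (m_1, d_1) = (28, 19), so from here the quotients repeat a_1, ..., a_6; the period length is 6.
Hence the expansion of sqrt(803) is a_0 = 28 followed by the repeating block 2, 1, 27, 1, 2, 56 (period 6).

[28; (2, 1, 27, 1, 2, 56)]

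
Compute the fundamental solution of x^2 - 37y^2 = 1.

(x, y) = (73, 12)

First expand sqrt(37) as a continued fraction. With x_i = (sqrt(37) + m_i)/d_i and (m_0, d_0) = (0, 1): a_0 = floor(sqrt(37)) = 6, since 6^2 = 36 <= 37 < 49 = 7^2.
Iterate m_{i+1} = d_i*a_i - m_i, d_{i+1} = (37 - m_{i+1}^2)/d_i, a_{i+1} = floor((a_0 + m_{i+1})/d_{i+1}):
  m_1 = 1*6 - 0 = 6, d_1 = (37 - 6^2)/1 = 1/1 = 1, a_1 = floor((6 + 6)/1) = 12.
  m_2 = 1*12 - 6 = 6, d_2 = (37 - 6^2)/1 = 1/1 = 1: (m_2, d_2) = (m_1, d_1) = (6, 1), so from here the quotient a_1 repeats; the period length is 1.
So sqrt(37) = [6; (12)] with period length k = 1.
k is odd, so (p_{k-1}, q_{k-1}) only solves x^2 - 37y^2 = -1 and the fundamental solution of x^2 - 37y^2 = 1 is (p_{2k-1}, q_{2k-1}) = (p_1, q_1); compute convergents through index 1, running through the period twice.
Convergents (p_i = a_i*p_{i-1} + p_{i-2}, q_i = a_i*q_{i-1} + q_{i-2} with p_{-2}=0, p_{-1}=1, q_{-2}=1, q_{-1}=0):
  i=0: a_0=6, p_0 = 6*1 + 0 = 6, q_0 = 6*0 + 1 = 1.
  i=1: a_1=12, p_1 = 12*6 + 1 = 73, q_1 = 12*1 + 0 = 12.
Indeed p_0^2 - 37*q_0^2 = 36 - 37 = -1, not +1.
Check: 73^2 - 37*12^2 = 5329 - 5328 = 1, so (x, y) = (73, 12) solves the equation, and by the theorem it is the least positive solution.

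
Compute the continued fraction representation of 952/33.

Run the Euclidean algorithm on 952 and 33; the successive quotients are the partial quotients a_0, a_1, ... (each step inverts the fractional part left over by the previous one):
  952 = 28*33 + 28, so a_0 = 28.
  33 = 1*28 + 5, so a_1 = 1.
  28 = 5*5 + 3, so a_2 = 5.
  5 = 1*3 + 2, so a_3 = 1.
  3 = 1*2 + 1, so a_4 = 1.
  2 = 2*1 + 0, so a_5 = 2.
The remainder reaches 0 after 6 divisions, so the expansion has 6 partial quotients, read off in order.

[28; 1, 5, 1, 1, 2]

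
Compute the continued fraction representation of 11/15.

Run the Euclidean algorithm on 11 and 15; the successive quotients are the partial quotients a_0, a_1, ... (each step inverts the fractional part left over by the previous one):
  11 = 0*15 + 11, so a_0 = 0.
  15 = 1*11 + 4, so a_1 = 1.
  11 = 2*4 + 3, so a_2 = 2.
  4 = 1*3 + 1, so a_3 = 1.
  3 = 3*1 + 0, so a_4 = 3.
The remainder reaches 0 after 5 divisions, so the expansion has 5 partial quotients, read off in order.

[0; 1, 2, 1, 3]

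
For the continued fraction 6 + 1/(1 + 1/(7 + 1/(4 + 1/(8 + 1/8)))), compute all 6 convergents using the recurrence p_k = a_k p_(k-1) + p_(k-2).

6/1, 7/1, 55/8, 227/33, 1871/272, 15195/2209

Using the convergent recurrence p_i = a_i*p_{i-1} + p_{i-2}, q_i = a_i*q_{i-1} + q_{i-2} with p_{-2}=0, p_{-1}=1, q_{-2}=1, q_{-1}=0:
  i=0: a_0=6, p_0 = 6*1 + 0 = 6, q_0 = 6*0 + 1 = 1.
  i=1: a_1=1, p_1 = 1*6 + 1 = 7, q_1 = 1*1 + 0 = 1.
  i=2: a_2=7, p_2 = 7*7 + 6 = 55, q_2 = 7*1 + 1 = 8.
  i=3: a_3=4, p_3 = 4*55 + 7 = 227, q_3 = 4*8 + 1 = 33.
  i=4: a_4=8, p_4 = 8*227 + 55 = 1871, q_4 = 8*33 + 8 = 272.
  i=5: a_5=8, p_5 = 8*1871 + 227 = 15195, q_5 = 8*272 + 33 = 2209.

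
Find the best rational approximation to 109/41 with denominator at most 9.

8/3

Expand x = 109/41 as a continued fraction with the Euclidean algorithm:
  109 = 2*41 + 27, so a_0 = 2.
  41 = 1*27 + 14, so a_1 = 1.
  27 = 1*14 + 13, so a_2 = 1.
  14 = 1*13 + 1, so a_3 = 1.
  13 = 13*1 + 0, so a_4 = 13.
so x = [2; 1, 1, 1, 13].
Convergents (p_i = a_i*p_{i-1} + p_{i-2}, q_i = a_i*q_{i-1} + q_{i-2} with p_{-2}=0, p_{-1}=1, q_{-2}=1, q_{-1}=0), until the denominator exceeds 9:
  i=0: a_0=2, p_0 = 2*1 + 0 = 2, q_0 = 2*0 + 1 = 1.
  i=1: a_1=1, p_1 = 1*2 + 1 = 3, q_1 = 1*1 + 0 = 1.
  i=2: a_2=1, p_2 = 1*3 + 2 = 5, q_2 = 1*1 + 1 = 2.
  i=3: a_3=1, p_3 = 1*5 + 3 = 8, q_3 = 1*2 + 1 = 3.
  i=4: a_4=13, p_4 = 13*8 + 5 = 109, q_4 = 13*3 + 2 = 41.
q_4 = 41 > 9, so the last convergent with denominator <= 9 is p_3/q_3 = 8/3.
The closest fraction with denominator <= 9 is either p_3/q_3 or the intermediate fraction (k*p_3 + p_2)/(k*q_3 + q_2) with the largest k >= 1 whose denominator stays <= 9; these approach x as k grows, and every other convergent or intermediate fraction in range is farther away.
Largest k: floor((9 - q_2)/q_3) = floor((9 - 2)/3) = 2.
That gives (2*8 + 5)/(2*3 + 2) = 21/8.
Compare the errors: |x - 8/3| = |109*3 - 8*41|/(41*3) = 1/123, and |x - 21/8| = |109*8 - 21*41|/(41*8) = 11/328.
Cross-multiplying, 1*328 = 328 < 1353 = 11*123, so 1/123 is smaller: the convergent 8/3 is closer to x than 21/8.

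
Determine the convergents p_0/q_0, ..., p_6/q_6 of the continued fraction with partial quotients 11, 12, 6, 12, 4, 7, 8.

11/1, 133/12, 809/73, 9841/888, 40173/3625, 291052/26263, 2368589/213729

Using the convergent recurrence p_i = a_i*p_{i-1} + p_{i-2}, q_i = a_i*q_{i-1} + q_{i-2} with p_{-2}=0, p_{-1}=1, q_{-2}=1, q_{-1}=0:
  i=0: a_0=11, p_0 = 11*1 + 0 = 11, q_0 = 11*0 + 1 = 1.
  i=1: a_1=12, p_1 = 12*11 + 1 = 133, q_1 = 12*1 + 0 = 12.
  i=2: a_2=6, p_2 = 6*133 + 11 = 809, q_2 = 6*12 + 1 = 73.
  i=3: a_3=12, p_3 = 12*809 + 133 = 9841, q_3 = 12*73 + 12 = 888.
  i=4: a_4=4, p_4 = 4*9841 + 809 = 40173, q_4 = 4*888 + 73 = 3625.
  i=5: a_5=7, p_5 = 7*40173 + 9841 = 291052, q_5 = 7*3625 + 888 = 26263.
  i=6: a_6=8, p_6 = 8*291052 + 40173 = 2368589, q_6 = 8*26263 + 3625 = 213729.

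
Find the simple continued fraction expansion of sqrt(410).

Write x_i = (sqrt(410) + m_i)/d_i with (m_0, d_0) = (0, 1). a_0 = floor(sqrt(410)) = 20, since 20^2 = 400 <= 410 < 441 = 21^2.
Iterate m_{i+1} = d_i*a_i - m_i, d_{i+1} = (410 - m_{i+1}^2)/d_i, a_{i+1} = floor((a_0 + m_{i+1})/d_{i+1}):
  m_1 = 1*20 - 0 = 20, d_1 = (410 - 20^2)/1 = 10/1 = 10, a_1 = floor((20 + 20)/10) = 4.
  m_2 = 10*4 - 20 = 20, d_2 = (410 - 20^2)/10 = 10/10 = 1, a_2 = floor((20 + 20)/1) = 40.
  m_3 = 1*40 - 20 = 20, d_3 = (410 - 20^2)/1 = 10/1 = 10: (m_3, d_3) = (m_1, d_1) = (20, 10), so from here the quotients repeat a_1, a_2; the period length is 2.
Hence the expansion of sqrt(410) is a_0 = 20 followed by the repeating block 4, 40 (period 2).

[20; (4, 40)]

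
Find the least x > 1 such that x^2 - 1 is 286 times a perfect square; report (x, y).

(x, y) = (561835, 33222)

First expand sqrt(286) as a continued fraction. With x_i = (sqrt(286) + m_i)/d_i and (m_0, d_0) = (0, 1): a_0 = floor(sqrt(286)) = 16, since 16^2 = 256 <= 286 < 289 = 17^2.
Iterate m_{i+1} = d_i*a_i - m_i, d_{i+1} = (286 - m_{i+1}^2)/d_i, a_{i+1} = floor((a_0 + m_{i+1})/d_{i+1}):
  m_1 = 1*16 - 0 = 16, d_1 = (286 - 16^2)/1 = 30/1 = 30, a_1 = floor((16 + 16)/30) = 1.
  m_2 = 30*1 - 16 = 14, d_2 = (286 - 14^2)/30 = 90/30 = 3, a_2 = floor((16 + 14)/3) = 10.
  m_3 = 3*10 - 14 = 16, d_3 = (286 - 16^2)/3 = 30/3 = 10, a_3 = floor((16 + 16)/10) = 3.
  m_4 = 10*3 - 16 = 14, d_4 = (286 - 14^2)/10 = 90/10 = 9, a_4 = floor((16 + 14)/9) = 3.
  m_5 = 9*3 - 14 = 13, d_5 = (286 - 13^2)/9 = 117/9 = 13, a_5 = floor((16 + 13)/13) = 2.
  m_6 = 13*2 - 13 = 13, d_6 = (286 - 13^2)/13 = 117/13 = 9, a_6 = floor((16 + 13)/9) = 3.
  m_7 = 9*3 - 13 = 14, d_7 = (286 - 14^2)/9 = 90/9 = 10, a_7 = floor((16 + 14)/10) = 3.
  m_8 = 10*3 - 14 = 16, d_8 = (286 - 16^2)/10 = 30/10 = 3, a_8 = floor((16 + 16)/3) = 10.
  m_9 = 3*10 - 16 = 14, d_9 = (286 - 14^2)/3 = 90/3 = 30, a_9 = floor((16 + 14)/30) = 1.
  m_10 = 30*1 - 14 = 16, d_10 = (286 - 16^2)/30 = 30/30 = 1, a_10 = floor((16 + 16)/1) = 32.
  m_11 = 1*32 - 16 = 16, d_11 = (286 - 16^2)/1 = 30/1 = 30: (m_11, d_11) = (m_1, d_1) = (16, 30), so from here the quotients repeat a_1, ..., a_10; the period length is 10.
So sqrt(286) = [16; (1, 10, 3, 3, 2, 3, 3, 10, 1, 32)] with period length k = 10.
k is even, so the fundamental solution of x^2 - 286y^2 = 1 is (p_{k-1}, q_{k-1}) = (p_9, q_9); compute convergents through index 9.
Convergents (p_i = a_i*p_{i-1} + p_{i-2}, q_i = a_i*q_{i-1} + q_{i-2} with p_{-2}=0, p_{-1}=1, q_{-2}=1, q_{-1}=0):
  i=0: a_0=16, p_0 = 16*1 + 0 = 16, q_0 = 16*0 + 1 = 1.
  i=1: a_1=1, p_1 = 1*16 + 1 = 17, q_1 = 1*1 + 0 = 1.
  i=2: a_2=10, p_2 = 10*17 + 16 = 186, q_2 = 10*1 + 1 = 11.
  i=3: a_3=3, p_3 = 3*186 + 17 = 575, q_3 = 3*11 + 1 = 34.
  i=4: a_4=3, p_4 = 3*575 + 186 = 1911, q_4 = 3*34 + 11 = 113.
  i=5: a_5=2, p_5 = 2*1911 + 575 = 4397, q_5 = 2*113 + 34 = 260.
  i=6: a_6=3, p_6 = 3*4397 + 1911 = 15102, q_6 = 3*260 + 113 = 893.
  i=7: a_7=3, p_7 = 3*15102 + 4397 = 49703, q_7 = 3*893 + 260 = 2939.
  i=8: a_8=10, p_8 = 10*49703 + 15102 = 512132, q_8 = 10*2939 + 893 = 30283.
  i=9: a_9=1, p_9 = 1*512132 + 49703 = 561835, q_9 = 1*30283 + 2939 = 33222.
Check: 561835^2 - 286*33222^2 = 315658567225 - 315658567224 = 1, so (x, y) = (561835, 33222) solves the equation, and by the theorem it is the least positive solution.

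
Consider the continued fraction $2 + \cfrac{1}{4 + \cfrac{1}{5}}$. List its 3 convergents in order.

Using the convergent recurrence p_i = a_i*p_{i-1} + p_{i-2}, q_i = a_i*q_{i-1} + q_{i-2} with p_{-2}=0, p_{-1}=1, q_{-2}=1, q_{-1}=0:
  i=0: a_0=2, p_0 = 2*1 + 0 = 2, q_0 = 2*0 + 1 = 1.
  i=1: a_1=4, p_1 = 4*2 + 1 = 9, q_1 = 4*1 + 0 = 4.
  i=2: a_2=5, p_2 = 5*9 + 2 = 47, q_2 = 5*4 + 1 = 21.

2/1, 9/4, 47/21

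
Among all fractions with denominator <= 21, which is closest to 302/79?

65/17

Expand x = 302/79 as a continued fraction with the Euclidean algorithm:
  302 = 3*79 + 65, so a_0 = 3.
  79 = 1*65 + 14, so a_1 = 1.
  65 = 4*14 + 9, so a_2 = 4.
  14 = 1*9 + 5, so a_3 = 1.
  9 = 1*5 + 4, so a_4 = 1.
  5 = 1*4 + 1, so a_5 = 1.
  4 = 4*1 + 0, so a_6 = 4.
so x = [3; 1, 4, 1, 1, 1, 4].
Convergents (p_i = a_i*p_{i-1} + p_{i-2}, q_i = a_i*q_{i-1} + q_{i-2} with p_{-2}=0, p_{-1}=1, q_{-2}=1, q_{-1}=0), until the denominator exceeds 21:
  i=0: a_0=3, p_0 = 3*1 + 0 = 3, q_0 = 3*0 + 1 = 1.
  i=1: a_1=1, p_1 = 1*3 + 1 = 4, q_1 = 1*1 + 0 = 1.
  i=2: a_2=4, p_2 = 4*4 + 3 = 19, q_2 = 4*1 + 1 = 5.
  i=3: a_3=1, p_3 = 1*19 + 4 = 23, q_3 = 1*5 + 1 = 6.
  i=4: a_4=1, p_4 = 1*23 + 19 = 42, q_4 = 1*6 + 5 = 11.
  i=5: a_5=1, p_5 = 1*42 + 23 = 65, q_5 = 1*11 + 6 = 17.
  i=6: a_6=4, p_6 = 4*65 + 42 = 302, q_6 = 4*17 + 11 = 79.
q_6 = 79 > 21, so the last convergent with denominator <= 21 is p_5/q_5 = 65/17.
The closest fraction with denominator <= 21 is either p_5/q_5 or the intermediate fraction (k*p_5 + p_4)/(k*q_5 + q_4) with the largest k >= 1 whose denominator stays <= 21; these approach x as k grows, and every other convergent or intermediate fraction in range is farther away.
Largest k: floor((21 - q_4)/q_5) = floor((21 - 11)/17) = 0.
Since k = 0, no intermediate fraction beyond p_5/q_5 has denominator <= 21, so the convergent 65/17 is the closest (its error is |302*17 - 65*79|/(79*17) = 1/1343).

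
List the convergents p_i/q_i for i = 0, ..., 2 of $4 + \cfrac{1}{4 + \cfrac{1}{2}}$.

4/1, 17/4, 38/9

Using the convergent recurrence p_i = a_i*p_{i-1} + p_{i-2}, q_i = a_i*q_{i-1} + q_{i-2} with p_{-2}=0, p_{-1}=1, q_{-2}=1, q_{-1}=0:
  i=0: a_0=4, p_0 = 4*1 + 0 = 4, q_0 = 4*0 + 1 = 1.
  i=1: a_1=4, p_1 = 4*4 + 1 = 17, q_1 = 4*1 + 0 = 4.
  i=2: a_2=2, p_2 = 2*17 + 4 = 38, q_2 = 2*4 + 1 = 9.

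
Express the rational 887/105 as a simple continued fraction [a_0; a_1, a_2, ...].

Run the Euclidean algorithm on 887 and 105; the successive quotients are the partial quotients a_0, a_1, ... (each step inverts the fractional part left over by the previous one):
  887 = 8*105 + 47, so a_0 = 8.
  105 = 2*47 + 11, so a_1 = 2.
  47 = 4*11 + 3, so a_2 = 4.
  11 = 3*3 + 2, so a_3 = 3.
  3 = 1*2 + 1, so a_4 = 1.
  2 = 2*1 + 0, so a_5 = 2.
The remainder reaches 0 after 6 divisions, so the expansion has 6 partial quotients, read off in order.

[8; 2, 4, 3, 1, 2]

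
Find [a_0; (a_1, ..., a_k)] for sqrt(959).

[30; (1, 29, 1, 60)]

Write x_i = (sqrt(959) + m_i)/d_i with (m_0, d_0) = (0, 1). a_0 = floor(sqrt(959)) = 30, since 30^2 = 900 <= 959 < 961 = 31^2.
Iterate m_{i+1} = d_i*a_i - m_i, d_{i+1} = (959 - m_{i+1}^2)/d_i, a_{i+1} = floor((a_0 + m_{i+1})/d_{i+1}):
  m_1 = 1*30 - 0 = 30, d_1 = (959 - 30^2)/1 = 59/1 = 59, a_1 = floor((30 + 30)/59) = 1.
  m_2 = 59*1 - 30 = 29, d_2 = (959 - 29^2)/59 = 118/59 = 2, a_2 = floor((30 + 29)/2) = 29.
  m_3 = 2*29 - 29 = 29, d_3 = (959 - 29^2)/2 = 118/2 = 59, a_3 = floor((30 + 29)/59) = 1.
  m_4 = 59*1 - 29 = 30, d_4 = (959 - 30^2)/59 = 59/59 = 1, a_4 = floor((30 + 30)/1) = 60.
  m_5 = 1*60 - 30 = 30, d_5 = (959 - 30^2)/1 = 59/1 = 59: (m_5, d_5) = (m_1, d_1) = (30, 59), so from here the quotients repeat a_1, ..., a_4; the period length is 4.
Hence the expansion of sqrt(959) is a_0 = 30 followed by the repeating block 1, 29, 1, 60 (period 4).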